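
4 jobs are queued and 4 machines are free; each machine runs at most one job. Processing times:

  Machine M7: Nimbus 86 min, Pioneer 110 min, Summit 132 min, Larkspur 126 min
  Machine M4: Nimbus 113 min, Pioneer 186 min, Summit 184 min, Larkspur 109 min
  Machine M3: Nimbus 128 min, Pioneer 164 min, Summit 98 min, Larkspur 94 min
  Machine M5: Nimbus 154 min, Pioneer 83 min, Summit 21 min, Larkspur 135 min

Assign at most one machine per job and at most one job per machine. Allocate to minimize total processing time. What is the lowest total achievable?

Minimum total: 338 min

Optimal: Nimbus→Machine M4 (113 min), Pioneer→Machine M7 (110 min), Summit→Machine M5 (21 min), Larkspur→Machine M3 (94 min) — total 113+110+21+94 = 338 min.
Column-greedy (each machine in turn goes to its cheapest remaining job) gives 376 min, worse by 38.
Next-best assignment: Nimbus→Machine M3, Pioneer→Machine M7, Summit→Machine M5, Larkspur→Machine M4 = 368 min.
Checked against all permutations: 338 min is optimal.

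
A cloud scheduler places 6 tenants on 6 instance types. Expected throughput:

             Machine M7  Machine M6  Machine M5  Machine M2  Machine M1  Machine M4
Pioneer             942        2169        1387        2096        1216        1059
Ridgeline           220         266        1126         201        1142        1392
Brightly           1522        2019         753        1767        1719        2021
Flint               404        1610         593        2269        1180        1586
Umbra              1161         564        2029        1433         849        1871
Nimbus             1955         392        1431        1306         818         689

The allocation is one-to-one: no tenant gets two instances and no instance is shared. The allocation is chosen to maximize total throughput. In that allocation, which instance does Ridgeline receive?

This is the linear assignment problem.
Optimal: Pioneer→Machine M6 (2169 ops/s), Ridgeline→Machine M1 (1142 ops/s), Brightly→Machine M4 (2021 ops/s), Flint→Machine M2 (2269 ops/s), Umbra→Machine M5 (2029 ops/s), Nimbus→Machine M7 (1955 ops/s) — total 2169+1142+2021+2269+2029+1955 = 11585 ops/s.
Next-best assignment: Pioneer→Machine M6, Ridgeline→Machine M4, Brightly→Machine M1, Flint→Machine M2, Umbra→Machine M5, Nimbus→Machine M7 = 11533 ops/s.
Checked against all permutations: 11585 ops/s is optimal.
Ridgeline's own top instance is Machine M4 (1392 ops/s), but forcing Ridgeline→Machine M4 and reassigning the rest optimally gives only 11533 ops/s — worse by 52.

Ridgeline receives Machine M1.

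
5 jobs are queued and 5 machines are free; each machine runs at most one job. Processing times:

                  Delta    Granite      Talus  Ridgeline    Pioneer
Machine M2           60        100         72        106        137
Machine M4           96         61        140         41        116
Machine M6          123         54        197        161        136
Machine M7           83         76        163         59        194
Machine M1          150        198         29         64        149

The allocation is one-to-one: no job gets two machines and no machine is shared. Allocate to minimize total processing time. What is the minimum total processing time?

Minimum total: 318 min

This is the linear assignment problem.
Optimal: Delta→Machine M2 (60 min), Granite→Machine M6 (54 min), Talus→Machine M1 (29 min), Ridgeline→Machine M7 (59 min), Pioneer→Machine M4 (116 min) — total 60+54+29+59+116 = 318 min.
Column-greedy (each machine in turn goes to its cheapest remaining job) gives 467 min, worse by 149.
Every other assignment is strictly worse.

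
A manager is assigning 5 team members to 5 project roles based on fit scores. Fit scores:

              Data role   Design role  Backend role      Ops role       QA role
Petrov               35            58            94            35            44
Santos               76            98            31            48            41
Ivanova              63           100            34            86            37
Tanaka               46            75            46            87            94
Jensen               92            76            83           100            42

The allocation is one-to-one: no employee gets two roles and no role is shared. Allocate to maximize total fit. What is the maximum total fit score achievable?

Maximum total: 464 pts

This is the linear assignment problem.
Optimal: Petrov→Backend role (94 pts), Santos→Data role (76 pts), Ivanova→Design role (100 pts), Tanaka→QA role (94 pts), Jensen→Ops role (100 pts) — total 94+76+100+94+100 = 464 pts.
Column-greedy (each role in turn goes to its best remaining employee) gives 414 pts, worse by 50.
No other one-to-one assignment exceeds 464 pts.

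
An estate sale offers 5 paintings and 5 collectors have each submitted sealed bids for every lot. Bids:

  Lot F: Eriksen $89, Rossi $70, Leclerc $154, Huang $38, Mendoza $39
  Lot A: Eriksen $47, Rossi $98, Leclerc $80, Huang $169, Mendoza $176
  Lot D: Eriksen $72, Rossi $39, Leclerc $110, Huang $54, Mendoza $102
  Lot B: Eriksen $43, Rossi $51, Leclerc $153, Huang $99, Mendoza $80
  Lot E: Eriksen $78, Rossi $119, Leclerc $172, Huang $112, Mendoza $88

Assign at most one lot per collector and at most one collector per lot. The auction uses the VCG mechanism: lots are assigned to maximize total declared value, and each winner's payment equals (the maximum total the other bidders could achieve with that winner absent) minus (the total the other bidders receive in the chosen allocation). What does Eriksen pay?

Eriksen pays $5.

Efficient allocation: Eriksen→Lot F ($89), Rossi→Lot E ($119), Leclerc→Lot B ($153), Huang→Lot A ($169), Mendoza→Lot D ($102); total welfare W = $632.
Eriksen receives Lot F at value $89, so the others get W − 89 = $543.
Without Eriksen: best allocation of the remaining 4 bidders over all 5 lots is Rossi→Lot E ($119), Leclerc→Lot F ($154), Huang→Lot B ($99), Mendoza→Lot A ($176), total $548.
VCG payment = (others' best without Eriksen) − (others' welfare with Eriksen) = 548 − 543 = $5.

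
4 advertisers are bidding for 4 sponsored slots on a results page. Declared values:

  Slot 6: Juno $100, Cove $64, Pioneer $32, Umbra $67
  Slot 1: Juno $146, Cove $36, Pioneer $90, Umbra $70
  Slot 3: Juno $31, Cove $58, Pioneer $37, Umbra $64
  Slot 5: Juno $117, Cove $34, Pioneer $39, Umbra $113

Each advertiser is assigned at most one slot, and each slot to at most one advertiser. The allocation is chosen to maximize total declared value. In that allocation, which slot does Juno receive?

Juno receives Slot 6.

Optimal: Juno→Slot 6 ($100), Cove→Slot 3 ($58), Pioneer→Slot 1 ($90), Umbra→Slot 5 ($113) — total 100+58+90+113 = $361.
Max-entry greedy (repeatedly take the single best remaining cell) gives $360, worse by 1.
No other one-to-one assignment exceeds $361.
Juno's own top slot is Slot 1 ($146), but forcing Juno→Slot 1 and reassigning the rest optimally gives only $360 — worse by 1.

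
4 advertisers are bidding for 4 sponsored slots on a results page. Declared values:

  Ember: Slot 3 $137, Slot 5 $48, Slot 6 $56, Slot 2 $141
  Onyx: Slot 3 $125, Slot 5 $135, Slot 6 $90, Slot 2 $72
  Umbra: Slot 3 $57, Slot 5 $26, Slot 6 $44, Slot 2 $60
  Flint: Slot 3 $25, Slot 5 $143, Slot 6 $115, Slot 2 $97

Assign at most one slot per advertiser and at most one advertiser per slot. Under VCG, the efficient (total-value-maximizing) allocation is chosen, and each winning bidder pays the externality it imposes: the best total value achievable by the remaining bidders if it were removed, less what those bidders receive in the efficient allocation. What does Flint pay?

Efficient allocation: Ember→Slot 2 ($141), Onyx→Slot 3 ($125), Umbra→Slot 6 ($44), Flint→Slot 5 ($143); total welfare W = $453.
Flint receives Slot 5 at value $143, so the others get W − 143 = $310.
Without Flint: best allocation of the remaining 3 bidders over all 4 slots is Ember→Slot 2 ($141), Onyx→Slot 5 ($135), Umbra→Slot 3 ($57), total $333.
VCG payment = (others' best without Flint) − (others' welfare with Flint) = 333 − 310 = $23.

Flint pays $23.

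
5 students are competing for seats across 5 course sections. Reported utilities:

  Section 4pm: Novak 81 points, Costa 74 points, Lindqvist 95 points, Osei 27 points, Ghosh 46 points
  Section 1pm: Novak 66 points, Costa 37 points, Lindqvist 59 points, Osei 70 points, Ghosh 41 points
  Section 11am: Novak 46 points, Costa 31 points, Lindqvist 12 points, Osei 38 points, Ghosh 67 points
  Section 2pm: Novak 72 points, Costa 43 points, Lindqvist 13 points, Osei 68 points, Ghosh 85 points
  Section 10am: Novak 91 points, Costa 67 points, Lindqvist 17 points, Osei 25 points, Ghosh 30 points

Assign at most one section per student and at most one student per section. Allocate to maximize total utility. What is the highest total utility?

Optimal: Novak→Section 10am (91 points), Costa→Section 11am (31 points), Lindqvist→Section 4pm (95 points), Osei→Section 1pm (70 points), Ghosh→Section 2pm (85 points) — total 91+31+95+70+85 = 372 points.
Row-greedy (each student in turn takes its best remaining section) gives 359 points, worse by 13.

Maximum total: 372 points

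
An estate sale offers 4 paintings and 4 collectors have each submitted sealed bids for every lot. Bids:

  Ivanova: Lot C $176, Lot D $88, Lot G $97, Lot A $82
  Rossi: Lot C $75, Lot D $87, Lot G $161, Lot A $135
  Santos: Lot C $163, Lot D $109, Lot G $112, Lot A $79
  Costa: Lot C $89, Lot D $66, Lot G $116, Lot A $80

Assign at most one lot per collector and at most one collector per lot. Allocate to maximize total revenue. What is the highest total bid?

Optimal: Ivanova→Lot C ($176), Rossi→Lot A ($135), Santos→Lot D ($109), Costa→Lot G ($116) — total 176+135+109+116 = $536.
Column-greedy (each lot in turn goes to its best remaining collector) gives $526, worse by 10.
Next-best assignment: Ivanova→Lot C, Rossi→Lot G, Santos→Lot D, Costa→Lot A = $526.
Checked against all permutations: $536 is optimal.

Maximum total: $536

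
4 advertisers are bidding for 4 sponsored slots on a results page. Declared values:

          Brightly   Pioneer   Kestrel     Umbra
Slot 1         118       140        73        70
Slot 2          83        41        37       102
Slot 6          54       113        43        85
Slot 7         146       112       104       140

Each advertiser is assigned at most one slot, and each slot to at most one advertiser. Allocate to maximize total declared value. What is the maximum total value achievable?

Optimal: Brightly→Slot 1 ($118), Pioneer→Slot 6 ($113), Kestrel→Slot 7 ($104), Umbra→Slot 2 ($102) — total 118+113+104+102 = $437.
Max-entry greedy (repeatedly take the single best remaining cell) gives $431, worse by 6.
Swapping Kestrel↔Brightly (Kestrel→Slot 1 $73, Brightly→Slot 7 $146) loses 3.
Checked against all permutations: $437 is optimal.

Maximum total: $437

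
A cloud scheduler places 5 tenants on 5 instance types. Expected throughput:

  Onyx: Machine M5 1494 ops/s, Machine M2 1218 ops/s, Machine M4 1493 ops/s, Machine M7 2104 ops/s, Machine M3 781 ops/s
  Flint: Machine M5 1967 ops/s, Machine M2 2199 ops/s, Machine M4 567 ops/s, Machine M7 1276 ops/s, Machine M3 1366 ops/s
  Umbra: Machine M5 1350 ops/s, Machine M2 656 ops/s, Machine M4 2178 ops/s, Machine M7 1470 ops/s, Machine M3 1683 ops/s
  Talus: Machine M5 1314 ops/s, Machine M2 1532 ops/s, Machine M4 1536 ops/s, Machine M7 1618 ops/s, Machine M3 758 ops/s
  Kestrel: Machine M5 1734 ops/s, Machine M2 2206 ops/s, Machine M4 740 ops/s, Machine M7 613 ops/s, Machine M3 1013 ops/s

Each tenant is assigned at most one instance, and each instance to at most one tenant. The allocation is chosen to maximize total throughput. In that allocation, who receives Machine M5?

Treat this as an assignment problem: match each tenant to one instance.
Optimal: Onyx→Machine M7 (2104 ops/s), Flint→Machine M5 (1967 ops/s), Umbra→Machine M3 (1683 ops/s), Talus→Machine M4 (1536 ops/s), Kestrel→Machine M2 (2206 ops/s) — total 2104+1967+1683+1536+2206 = 9496 ops/s.
Row-greedy (each tenant in turn takes its best remaining instance) gives 8808 ops/s, worse by 688.
Flint's own top instance is Machine M2 (2199 ops/s), but forcing Flint→Machine M2 and reassigning the rest optimally gives only 9256 ops/s — worse by 240.

Flint receives Machine M5.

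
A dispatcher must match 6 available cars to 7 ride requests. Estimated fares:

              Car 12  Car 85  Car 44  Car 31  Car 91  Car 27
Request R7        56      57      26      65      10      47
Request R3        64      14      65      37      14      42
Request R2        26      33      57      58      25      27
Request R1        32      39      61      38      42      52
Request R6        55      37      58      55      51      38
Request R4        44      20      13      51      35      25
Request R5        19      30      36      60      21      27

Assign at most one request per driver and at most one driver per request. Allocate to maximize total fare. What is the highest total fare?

Optimal: Car 12→Request R3 ($64), Car 85→Request R7 ($57), Car 44→Request R2 ($57), Car 31→Request R5 ($60), Car 91→Request R6 ($51), Car 27→Request R1 ($52) — total 64+57+57+60+51+52 = $341.
Row-greedy (each driver in turn takes its best remaining request) gives $320, worse by 21.
Next-best assignment: Car 12→Request R3, Car 85→Request R7, Car 44→Request R2, Car 31→Request R4, Car 91→Request R6, Car 27→Request R1 = $332.
Checked against all permutations: $341 is optimal.

Max total: $341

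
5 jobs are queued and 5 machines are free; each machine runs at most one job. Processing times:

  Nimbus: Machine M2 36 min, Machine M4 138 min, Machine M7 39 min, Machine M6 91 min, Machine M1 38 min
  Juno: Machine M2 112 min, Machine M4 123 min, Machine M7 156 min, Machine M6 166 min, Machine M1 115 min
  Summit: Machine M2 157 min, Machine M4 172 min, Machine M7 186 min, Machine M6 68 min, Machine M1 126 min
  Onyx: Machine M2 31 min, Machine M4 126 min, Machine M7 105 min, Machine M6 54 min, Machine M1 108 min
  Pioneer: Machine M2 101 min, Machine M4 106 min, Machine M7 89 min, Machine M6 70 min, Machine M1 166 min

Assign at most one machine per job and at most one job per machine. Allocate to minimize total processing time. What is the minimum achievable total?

Min total: 349 min

Optimal: Nimbus→Machine M1 (38 min), Juno→Machine M4 (123 min), Summit→Machine M6 (68 min), Onyx→Machine M2 (31 min), Pioneer→Machine M7 (89 min) — total 38+123+68+31+89 = 349 min.
Row-greedy (each job in turn takes its cheapest remaining machine) gives 430 min, worse by 81.
Swapping Pioneer↔Nimbus (Pioneer→Machine M1 166 min, Nimbus→Machine M7 39 min) adds 78.
Every other assignment is strictly worse.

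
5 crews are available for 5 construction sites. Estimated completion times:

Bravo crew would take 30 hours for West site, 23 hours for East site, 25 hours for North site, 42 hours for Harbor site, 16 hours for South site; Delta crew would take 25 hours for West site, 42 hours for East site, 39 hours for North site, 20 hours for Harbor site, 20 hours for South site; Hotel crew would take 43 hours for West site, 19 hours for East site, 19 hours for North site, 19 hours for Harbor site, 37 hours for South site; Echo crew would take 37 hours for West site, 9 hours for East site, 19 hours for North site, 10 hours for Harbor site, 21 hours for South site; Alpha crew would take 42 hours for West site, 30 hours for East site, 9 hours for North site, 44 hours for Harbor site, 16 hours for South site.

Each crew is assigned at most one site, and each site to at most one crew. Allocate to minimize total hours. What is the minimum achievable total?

Min total: 78 hours

This is the linear assignment problem.
Optimal: Bravo crew→South site (16 hours), Delta crew→West site (25 hours), Hotel crew→Harbor site (19 hours), Echo crew→East site (9 hours), Alpha crew→North site (9 hours) — total 16+25+19+9+9 = 78 hours.
Row-greedy (each crew in turn takes its cheapest remaining site) gives 116 hours, worse by 38.
Swapping Echo crew↔Delta crew (Echo crew→West site 37 hours, Delta crew→East site 42 hours) adds 45.
No other one-to-one assignment undercuts 78 hours.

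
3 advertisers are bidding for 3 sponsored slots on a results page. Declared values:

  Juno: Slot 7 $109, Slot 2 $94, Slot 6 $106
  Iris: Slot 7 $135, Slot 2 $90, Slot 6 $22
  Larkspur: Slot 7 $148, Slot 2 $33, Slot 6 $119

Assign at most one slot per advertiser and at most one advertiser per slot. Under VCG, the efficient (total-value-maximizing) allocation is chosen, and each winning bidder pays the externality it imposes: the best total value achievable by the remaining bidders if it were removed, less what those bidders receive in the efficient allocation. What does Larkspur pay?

Larkspur pays $12.

Efficient allocation: Juno→Slot 2 ($94), Iris→Slot 7 ($135), Larkspur→Slot 6 ($119); total welfare W = $348.
Larkspur receives Slot 6 at value $119, so the others get W − 119 = $229.
Without Larkspur: best allocation of the remaining 2 bidders over all 3 slots is Juno→Slot 6 ($106), Iris→Slot 7 ($135), total $241.
VCG payment = (others' best without Larkspur) − (others' welfare with Larkspur) = 241 − 229 = $12.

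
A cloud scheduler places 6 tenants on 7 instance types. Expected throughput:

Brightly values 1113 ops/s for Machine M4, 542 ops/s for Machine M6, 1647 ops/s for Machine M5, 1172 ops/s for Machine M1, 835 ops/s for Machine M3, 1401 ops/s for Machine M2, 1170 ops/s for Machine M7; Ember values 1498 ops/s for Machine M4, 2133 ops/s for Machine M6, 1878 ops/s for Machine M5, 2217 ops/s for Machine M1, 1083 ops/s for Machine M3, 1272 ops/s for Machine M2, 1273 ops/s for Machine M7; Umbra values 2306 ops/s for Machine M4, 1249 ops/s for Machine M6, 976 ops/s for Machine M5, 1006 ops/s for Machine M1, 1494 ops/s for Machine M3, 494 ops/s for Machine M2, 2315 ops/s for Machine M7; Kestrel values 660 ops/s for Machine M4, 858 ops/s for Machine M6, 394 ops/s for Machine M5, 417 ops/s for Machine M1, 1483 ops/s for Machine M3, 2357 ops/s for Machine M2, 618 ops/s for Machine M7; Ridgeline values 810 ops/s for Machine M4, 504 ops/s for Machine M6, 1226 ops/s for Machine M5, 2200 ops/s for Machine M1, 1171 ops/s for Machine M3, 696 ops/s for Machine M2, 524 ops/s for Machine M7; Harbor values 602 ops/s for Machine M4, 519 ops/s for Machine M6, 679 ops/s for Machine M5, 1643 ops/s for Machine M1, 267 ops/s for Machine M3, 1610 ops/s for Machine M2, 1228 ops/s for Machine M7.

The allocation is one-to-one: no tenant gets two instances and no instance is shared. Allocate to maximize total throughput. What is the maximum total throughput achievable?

This is a one-to-one assignment (maximum-weight bipartite matching).
Optimal: Brightly→Machine M5 (1647 ops/s), Ember→Machine M6 (2133 ops/s), Umbra→Machine M4 (2306 ops/s), Kestrel→Machine M2 (2357 ops/s), Ridgeline→Machine M1 (2200 ops/s), Harbor→Machine M7 (1228 ops/s) — total 1647+2133+2306+2357+2200+1228 = 11871 ops/s.
Column-greedy (each instance in turn goes to its best remaining tenant) gives 11379 ops/s, worse by 492.
Next-best assignment: Brightly→Machine M5, Ember→Machine M6, Umbra→Machine M7, Kestrel→Machine M3, Ridgeline→Machine M1, Harbor→Machine M2 = 11388 ops/s.
Swapping Kestrel↔Ember (Kestrel→Machine M6 858 ops/s, Ember→Machine M2 1272 ops/s) loses 2360.
No other one-to-one assignment exceeds 11871 ops/s.

Maximum total: 11871 ops/s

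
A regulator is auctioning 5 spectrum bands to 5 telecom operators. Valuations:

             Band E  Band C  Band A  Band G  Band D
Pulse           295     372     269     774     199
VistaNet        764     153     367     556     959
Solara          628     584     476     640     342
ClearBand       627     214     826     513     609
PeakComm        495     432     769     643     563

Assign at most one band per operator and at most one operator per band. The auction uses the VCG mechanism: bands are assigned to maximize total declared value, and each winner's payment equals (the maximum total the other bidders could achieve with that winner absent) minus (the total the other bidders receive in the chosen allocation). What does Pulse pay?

Efficient allocation: Pulse→Band G ($774M), VistaNet→Band D ($959M), Solara→Band C ($584M), ClearBand→Band E ($627M), PeakComm→Band A ($769M); total welfare W = $3713M.
Pulse receives Band G at value $774M, so the others get W − 774 = $2939M.
Without Pulse: best allocation of the remaining 4 bidders over all 5 bands is VistaNet→Band D ($959M), Solara→Band E ($628M), ClearBand→Band A ($826M), PeakComm→Band G ($643M), total $3056M.
VCG payment = (others' best without Pulse) − (others' welfare with Pulse) = 3056 − 2939 = $117M.

Pulse pays $117M.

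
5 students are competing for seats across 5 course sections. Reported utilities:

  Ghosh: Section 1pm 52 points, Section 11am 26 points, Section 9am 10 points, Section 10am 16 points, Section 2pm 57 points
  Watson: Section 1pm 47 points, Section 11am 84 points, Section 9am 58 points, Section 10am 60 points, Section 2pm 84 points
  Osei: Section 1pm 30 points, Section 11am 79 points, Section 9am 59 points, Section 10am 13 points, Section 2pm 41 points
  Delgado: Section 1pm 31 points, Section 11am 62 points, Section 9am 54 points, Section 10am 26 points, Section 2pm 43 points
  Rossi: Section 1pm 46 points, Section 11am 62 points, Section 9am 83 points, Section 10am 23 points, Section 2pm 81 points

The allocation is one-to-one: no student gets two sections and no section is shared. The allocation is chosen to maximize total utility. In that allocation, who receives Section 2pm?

Rossi receives Section 2pm.

Optimal: Ghosh→Section 1pm (52 points), Watson→Section 10am (60 points), Osei→Section 11am (79 points), Delgado→Section 9am (54 points), Rossi→Section 2pm (81 points) — total 52+60+79+54+81 = 326 points.
Column-greedy (each section in turn goes to its best remaining student) gives 286 points, worse by 40.
Rossi's own top section is Section 9am (83 points), but forcing Rossi→Section 9am and reassigning the rest optimally gives only 324 points — worse by 2.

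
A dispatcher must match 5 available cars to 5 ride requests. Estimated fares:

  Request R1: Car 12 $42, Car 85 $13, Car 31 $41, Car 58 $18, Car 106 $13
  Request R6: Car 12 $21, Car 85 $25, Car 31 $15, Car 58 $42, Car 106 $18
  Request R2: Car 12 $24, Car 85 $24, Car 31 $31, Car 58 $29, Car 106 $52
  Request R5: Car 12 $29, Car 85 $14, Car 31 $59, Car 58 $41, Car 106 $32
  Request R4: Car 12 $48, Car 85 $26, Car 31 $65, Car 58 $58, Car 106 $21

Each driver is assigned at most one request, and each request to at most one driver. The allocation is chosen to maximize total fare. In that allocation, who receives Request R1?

This is a one-to-one assignment (maximum-weight bipartite matching).
Optimal: Car 12→Request R1 ($42), Car 85→Request R6 ($25), Car 31→Request R5 ($59), Car 58→Request R4 ($58), Car 106→Request R2 ($52) — total 42+25+59+58+52 = $236.
Column-greedy (each request in turn goes to its best remaining driver) gives $221, worse by 15.
Next-best assignment: Car 12→Request R1, Car 85→Request R6, Car 31→Request R4, Car 58→Request R5, Car 106→Request R2 = $225.
Checked against all permutations: $236 is optimal.
Car 12's own top request is Request R4 ($48), but forcing Car 12→Request R4 and reassigning the rest optimally gives only $214 — worse by 22.

Car 12 receives Request R1.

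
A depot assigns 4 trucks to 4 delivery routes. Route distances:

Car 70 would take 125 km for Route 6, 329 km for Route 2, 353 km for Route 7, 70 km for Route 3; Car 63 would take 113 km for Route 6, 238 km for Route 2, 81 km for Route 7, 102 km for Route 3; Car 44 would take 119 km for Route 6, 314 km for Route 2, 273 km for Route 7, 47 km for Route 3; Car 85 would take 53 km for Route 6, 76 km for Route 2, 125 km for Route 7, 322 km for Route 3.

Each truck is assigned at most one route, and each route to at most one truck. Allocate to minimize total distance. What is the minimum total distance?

Minimum total: 329 km

Optimal: Car 70→Route 6 (125 km), Car 63→Route 7 (81 km), Car 44→Route 3 (47 km), Car 85→Route 2 (76 km) — total 125+81+47+76 = 329 km.
Column-greedy (each route in turn goes to its cheapest remaining truck) gives 634 km, worse by 305.
Swapping Car 70↔Car 85 (Car 70→Route 2 329 km, Car 85→Route 6 53 km) adds 181.
Every other assignment is strictly worse.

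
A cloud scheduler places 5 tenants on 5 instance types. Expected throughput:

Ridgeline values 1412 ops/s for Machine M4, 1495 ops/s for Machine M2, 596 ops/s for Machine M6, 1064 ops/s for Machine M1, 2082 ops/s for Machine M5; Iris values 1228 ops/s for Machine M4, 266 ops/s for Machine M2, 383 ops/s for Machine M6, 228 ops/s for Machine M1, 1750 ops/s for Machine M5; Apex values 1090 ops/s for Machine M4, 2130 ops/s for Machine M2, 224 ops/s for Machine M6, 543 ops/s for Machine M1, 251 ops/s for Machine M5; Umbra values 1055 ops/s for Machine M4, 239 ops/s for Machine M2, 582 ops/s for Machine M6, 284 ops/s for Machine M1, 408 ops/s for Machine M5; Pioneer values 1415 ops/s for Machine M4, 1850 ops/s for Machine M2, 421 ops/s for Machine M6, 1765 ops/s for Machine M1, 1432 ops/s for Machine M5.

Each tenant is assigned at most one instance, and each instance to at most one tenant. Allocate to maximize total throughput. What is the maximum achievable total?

Optimal: Ridgeline→Machine M5 (2082 ops/s), Iris→Machine M4 (1228 ops/s), Apex→Machine M2 (2130 ops/s), Umbra→Machine M6 (582 ops/s), Pioneer→Machine M1 (1765 ops/s) — total 2082+1228+2130+582+1765 = 7787 ops/s.
Column-greedy (each instance in turn goes to its best remaining tenant) gives 6175 ops/s, worse by 1612.
Checked against all permutations: 7787 ops/s is optimal.

Maximum total: 7787 ops/s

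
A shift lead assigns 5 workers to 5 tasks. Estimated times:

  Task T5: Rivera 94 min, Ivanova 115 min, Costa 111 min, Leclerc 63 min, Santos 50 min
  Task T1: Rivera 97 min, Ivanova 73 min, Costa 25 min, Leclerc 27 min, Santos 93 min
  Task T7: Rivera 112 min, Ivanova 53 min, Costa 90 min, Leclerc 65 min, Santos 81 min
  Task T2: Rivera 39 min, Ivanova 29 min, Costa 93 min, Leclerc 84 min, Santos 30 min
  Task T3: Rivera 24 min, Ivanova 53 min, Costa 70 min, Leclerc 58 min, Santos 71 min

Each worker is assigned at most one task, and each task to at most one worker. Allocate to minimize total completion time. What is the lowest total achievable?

Min total: 193 min

This is a one-to-one assignment (minimum-cost bipartite matching).
Optimal: Rivera→Task T3 (24 min), Ivanova→Task T2 (29 min), Costa→Task T1 (25 min), Leclerc→Task T7 (65 min), Santos→Task T5 (50 min) — total 24+29+25+65+50 = 193 min.
Row-greedy (each worker in turn takes its cheapest remaining task) gives 222 min, worse by 29.
Next-best assignment: Rivera→Task T3, Ivanova→Task T7, Costa→Task T1, Leclerc→Task T5, Santos→Task T2 = 195 min.
Checked against all permutations: 193 min is optimal.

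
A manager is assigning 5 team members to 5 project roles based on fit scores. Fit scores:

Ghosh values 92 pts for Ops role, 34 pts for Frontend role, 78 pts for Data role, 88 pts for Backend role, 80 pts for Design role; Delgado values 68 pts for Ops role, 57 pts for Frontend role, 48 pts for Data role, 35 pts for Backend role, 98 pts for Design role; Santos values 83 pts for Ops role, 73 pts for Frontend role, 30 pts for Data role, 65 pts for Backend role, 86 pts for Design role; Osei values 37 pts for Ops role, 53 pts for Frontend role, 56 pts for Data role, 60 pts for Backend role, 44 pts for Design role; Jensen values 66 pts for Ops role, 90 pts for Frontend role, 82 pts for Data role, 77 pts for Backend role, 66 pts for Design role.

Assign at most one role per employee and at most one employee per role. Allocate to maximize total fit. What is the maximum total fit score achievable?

Maximum total: 415 pts

Optimal: Ghosh→Backend role (88 pts), Delgado→Design role (98 pts), Santos→Ops role (83 pts), Osei→Data role (56 pts), Jensen→Frontend role (90 pts) — total 88+98+83+56+90 = 415 pts.
Max-entry greedy (repeatedly take the single best remaining cell) gives 401 pts, worse by 14.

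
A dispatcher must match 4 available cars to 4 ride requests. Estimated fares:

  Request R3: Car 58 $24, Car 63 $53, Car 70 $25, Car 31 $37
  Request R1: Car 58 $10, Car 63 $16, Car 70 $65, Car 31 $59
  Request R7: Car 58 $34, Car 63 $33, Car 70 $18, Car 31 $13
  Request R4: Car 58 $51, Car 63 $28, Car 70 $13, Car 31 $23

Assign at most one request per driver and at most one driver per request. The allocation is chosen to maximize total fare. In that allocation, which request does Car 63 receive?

This is a one-to-one assignment (maximum-weight bipartite matching).
Optimal: Car 58→Request R4 ($51), Car 63→Request R7 ($33), Car 70→Request R1 ($65), Car 31→Request R3 ($37) — total 51+33+65+37 = $186.
Row-greedy (each driver in turn takes its best remaining request) gives $182, worse by 4.
Next-best assignment: Car 58→Request R4, Car 63→Request R3, Car 70→Request R1, Car 31→Request R7 = $182.
Car 63's own top request is Request R3 ($53), but forcing Car 63→Request R3 and reassigning the rest optimally gives only $182 — worse by 4.

Car 63 receives Request R7.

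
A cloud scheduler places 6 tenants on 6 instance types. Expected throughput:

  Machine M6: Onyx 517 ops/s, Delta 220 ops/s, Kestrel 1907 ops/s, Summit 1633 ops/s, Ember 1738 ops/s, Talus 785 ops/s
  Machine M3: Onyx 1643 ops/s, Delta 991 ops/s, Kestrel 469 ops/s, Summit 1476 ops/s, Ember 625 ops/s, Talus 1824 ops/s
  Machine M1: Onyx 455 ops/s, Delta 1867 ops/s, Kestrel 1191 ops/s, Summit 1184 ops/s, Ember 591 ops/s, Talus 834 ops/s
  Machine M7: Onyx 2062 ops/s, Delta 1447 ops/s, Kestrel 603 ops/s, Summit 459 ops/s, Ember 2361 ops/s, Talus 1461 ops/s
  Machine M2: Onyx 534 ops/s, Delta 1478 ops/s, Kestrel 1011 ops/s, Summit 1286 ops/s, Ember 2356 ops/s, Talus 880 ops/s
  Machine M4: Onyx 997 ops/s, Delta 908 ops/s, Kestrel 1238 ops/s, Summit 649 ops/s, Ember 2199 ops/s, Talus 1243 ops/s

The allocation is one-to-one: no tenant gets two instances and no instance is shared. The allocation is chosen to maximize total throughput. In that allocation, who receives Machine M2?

Optimal: Onyx→Machine M7 (2062 ops/s), Delta→Machine M1 (1867 ops/s), Kestrel→Machine M6 (1907 ops/s), Summit→Machine M2 (1286 ops/s), Ember→Machine M4 (2199 ops/s), Talus→Machine M3 (1824 ops/s) — total 2062+1867+1907+1286+2199+1824 = 11145 ops/s.
Max-entry greedy (repeatedly take the single best remaining cell) gives 10242 ops/s, worse by 903.
Next-best assignment: Onyx→Machine M7, Delta→Machine M1, Kestrel→Machine M4, Summit→Machine M6, Ember→Machine M2, Talus→Machine M3 = 10980 ops/s.
Summit's own top instance is Machine M6 (1633 ops/s), but forcing Summit→Machine M6 and reassigning the rest optimally gives only 10980 ops/s — worse by 165.

Summit receives Machine M2.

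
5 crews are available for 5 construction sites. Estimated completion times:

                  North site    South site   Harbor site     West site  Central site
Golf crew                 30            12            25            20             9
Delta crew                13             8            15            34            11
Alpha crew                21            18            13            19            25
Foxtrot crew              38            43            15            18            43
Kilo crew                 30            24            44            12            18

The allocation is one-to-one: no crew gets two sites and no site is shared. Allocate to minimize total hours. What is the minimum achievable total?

Optimal: Golf crew→Central site (9 hours), Delta crew→South site (8 hours), Alpha crew→North site (21 hours), Foxtrot crew→Harbor site (15 hours), Kilo crew→West site (12 hours) — total 9+8+21+15+12 = 65 hours.
Min-entry greedy (repeatedly take the single cheapest remaining cell) gives 80 hours, worse by 15.
Next-best assignment: Golf crew→Central site, Delta crew→North site, Alpha crew→South site, Foxtrot crew→Harbor site, Kilo crew→West site = 67 hours.

Min total: 65 hours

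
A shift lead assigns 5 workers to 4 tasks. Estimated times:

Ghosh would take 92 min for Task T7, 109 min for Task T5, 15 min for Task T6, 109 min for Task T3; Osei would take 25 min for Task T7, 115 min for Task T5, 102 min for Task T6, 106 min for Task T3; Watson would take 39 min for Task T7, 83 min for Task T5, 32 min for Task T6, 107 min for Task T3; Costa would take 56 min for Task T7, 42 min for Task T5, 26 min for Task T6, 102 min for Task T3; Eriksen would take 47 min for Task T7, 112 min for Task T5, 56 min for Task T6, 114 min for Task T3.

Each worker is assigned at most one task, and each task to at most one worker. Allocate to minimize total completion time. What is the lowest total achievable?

Optimal: Osei→Task T7 (25 min), Costa→Task T5 (42 min), Ghosh→Task T6 (15 min), Watson→Task T3 (107 min) — total 25+42+15+107 = 189 min.
Row-greedy (each worker in turn takes its cheapest remaining task) gives 225 min, worse by 36.
Next-best assignment: Osei→Task T7, Costa→Task T5, Ghosh→Task T6, Eriksen→Task T3 = 196 min.
Swapping Watson↔Ghosh (Watson→Task T6 32 min, Ghosh→Task T3 109 min) adds 19.

Minimum total: 189 min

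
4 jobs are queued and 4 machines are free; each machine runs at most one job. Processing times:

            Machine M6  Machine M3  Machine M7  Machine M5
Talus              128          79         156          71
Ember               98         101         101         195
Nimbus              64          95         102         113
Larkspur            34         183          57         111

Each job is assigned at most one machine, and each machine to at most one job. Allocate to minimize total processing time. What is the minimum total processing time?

Min total: 293 min

Treat this as an assignment problem: match each job to one machine.
Optimal: Talus→Machine M5 (71 min), Ember→Machine M3 (101 min), Nimbus→Machine M6 (64 min), Larkspur→Machine M7 (57 min) — total 71+101+64+57 = 293 min.
Column-greedy (each machine in turn goes to its cheapest remaining job) gives 327 min, worse by 34.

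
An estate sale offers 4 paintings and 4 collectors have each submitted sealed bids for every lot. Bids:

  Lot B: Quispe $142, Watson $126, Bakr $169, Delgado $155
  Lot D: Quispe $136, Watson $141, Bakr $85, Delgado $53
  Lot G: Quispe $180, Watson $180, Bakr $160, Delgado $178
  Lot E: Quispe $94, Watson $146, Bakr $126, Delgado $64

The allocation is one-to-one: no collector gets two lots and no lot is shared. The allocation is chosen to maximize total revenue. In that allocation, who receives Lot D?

Quispe receives Lot D.

Optimal: Quispe→Lot D ($136), Watson→Lot E ($146), Bakr→Lot B ($169), Delgado→Lot G ($178) — total 136+146+169+178 = $629.
Max-entry greedy (repeatedly take the single best remaining cell) gives $548, worse by 81.
Swapping Watson↔Quispe (Watson→Lot D $141, Quispe→Lot E $94) loses 47.
Checked against all permutations: $629 is optimal.
Quispe's own top lot is Lot G ($180), but forcing Quispe→Lot G and reassigning the rest optimally gives only $602 — worse by 27.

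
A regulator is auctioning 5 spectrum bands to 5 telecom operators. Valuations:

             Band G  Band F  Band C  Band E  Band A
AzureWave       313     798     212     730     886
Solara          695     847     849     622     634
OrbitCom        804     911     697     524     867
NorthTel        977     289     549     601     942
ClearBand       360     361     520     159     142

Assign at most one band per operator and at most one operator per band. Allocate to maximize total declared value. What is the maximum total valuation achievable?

This is the linear assignment problem.
Optimal: AzureWave→Band E ($730M), Solara→Band F ($847M), OrbitCom→Band A ($867M), NorthTel→Band G ($977M), ClearBand→Band C ($520M) — total 730+847+867+977+520 = $3941M.
Column-greedy (each band in turn goes to its best remaining operator) gives $3609M, worse by 332.
Next-best assignment: AzureWave→Band A, Solara→Band E, OrbitCom→Band F, NorthTel→Band G, ClearBand→Band C = $3916M.
Swapping AzureWave↔ClearBand (AzureWave→Band C $212M, ClearBand→Band E $159M) loses 879.
Every other assignment is strictly worse.

Maximum total: $3941M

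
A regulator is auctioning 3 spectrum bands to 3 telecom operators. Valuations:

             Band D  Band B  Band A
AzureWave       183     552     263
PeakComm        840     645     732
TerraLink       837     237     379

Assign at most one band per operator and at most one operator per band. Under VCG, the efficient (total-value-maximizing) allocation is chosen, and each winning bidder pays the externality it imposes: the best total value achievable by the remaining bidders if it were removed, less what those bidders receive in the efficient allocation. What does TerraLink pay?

TerraLink pays $108M.

Efficient allocation: AzureWave→Band B ($552M), PeakComm→Band A ($732M), TerraLink→Band D ($837M); total welfare W = $2121M.
TerraLink receives Band D at value $837M, so the others get W − 837 = $1284M.
Without TerraLink: best allocation of the remaining 2 bidders over all 3 bands is AzureWave→Band B ($552M), PeakComm→Band D ($840M), total $1392M.
VCG payment = (others' best without TerraLink) − (others' welfare with TerraLink) = 1392 − 1284 = $108M.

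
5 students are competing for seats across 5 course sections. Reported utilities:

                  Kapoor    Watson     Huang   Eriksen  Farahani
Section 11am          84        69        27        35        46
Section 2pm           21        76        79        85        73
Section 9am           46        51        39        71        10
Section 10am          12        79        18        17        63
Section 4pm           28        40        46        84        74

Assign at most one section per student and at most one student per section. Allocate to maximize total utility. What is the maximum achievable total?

This is a one-to-one assignment (maximum-weight bipartite matching).
Optimal: Kapoor→Section 11am (84 points), Watson→Section 10am (79 points), Huang→Section 2pm (79 points), Eriksen→Section 9am (71 points), Farahani→Section 4pm (74 points) — total 84+79+79+71+74 = 387 points.
Row-greedy (each student in turn takes its best remaining section) gives 336 points, worse by 51.
Next-best assignment: Kapoor→Section 11am, Watson→Section 9am, Huang→Section 2pm, Eriksen→Section 4pm, Farahani→Section 10am = 361 points.
Swapping Kapoor↔Eriksen (Kapoor→Section 9am 46 points, Eriksen→Section 11am 35 points) loses 74.
No other one-to-one assignment exceeds 387 points.

Maximum total: 387 points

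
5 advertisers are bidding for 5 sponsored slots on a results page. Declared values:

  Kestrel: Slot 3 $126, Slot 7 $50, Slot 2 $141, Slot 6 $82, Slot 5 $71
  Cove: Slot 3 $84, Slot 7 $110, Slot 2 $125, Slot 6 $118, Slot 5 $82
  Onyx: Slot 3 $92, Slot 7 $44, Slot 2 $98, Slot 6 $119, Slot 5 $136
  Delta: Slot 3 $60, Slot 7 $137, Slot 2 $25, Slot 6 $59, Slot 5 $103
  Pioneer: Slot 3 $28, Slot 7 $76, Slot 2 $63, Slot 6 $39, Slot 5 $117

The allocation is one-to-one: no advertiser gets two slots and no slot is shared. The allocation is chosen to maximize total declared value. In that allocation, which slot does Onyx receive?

Optimal: Kestrel→Slot 3 ($126), Cove→Slot 2 ($125), Onyx→Slot 6 ($119), Delta→Slot 7 ($137), Pioneer→Slot 5 ($117) — total 126+125+119+137+117 = $624.
Max-entry greedy (repeatedly take the single best remaining cell) gives $560, worse by 64.
Onyx's own top slot is Slot 5 ($136), but forcing Onyx→Slot 5 and reassigning the rest optimally gives only $580 — worse by 44.

Onyx receives Slot 6.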